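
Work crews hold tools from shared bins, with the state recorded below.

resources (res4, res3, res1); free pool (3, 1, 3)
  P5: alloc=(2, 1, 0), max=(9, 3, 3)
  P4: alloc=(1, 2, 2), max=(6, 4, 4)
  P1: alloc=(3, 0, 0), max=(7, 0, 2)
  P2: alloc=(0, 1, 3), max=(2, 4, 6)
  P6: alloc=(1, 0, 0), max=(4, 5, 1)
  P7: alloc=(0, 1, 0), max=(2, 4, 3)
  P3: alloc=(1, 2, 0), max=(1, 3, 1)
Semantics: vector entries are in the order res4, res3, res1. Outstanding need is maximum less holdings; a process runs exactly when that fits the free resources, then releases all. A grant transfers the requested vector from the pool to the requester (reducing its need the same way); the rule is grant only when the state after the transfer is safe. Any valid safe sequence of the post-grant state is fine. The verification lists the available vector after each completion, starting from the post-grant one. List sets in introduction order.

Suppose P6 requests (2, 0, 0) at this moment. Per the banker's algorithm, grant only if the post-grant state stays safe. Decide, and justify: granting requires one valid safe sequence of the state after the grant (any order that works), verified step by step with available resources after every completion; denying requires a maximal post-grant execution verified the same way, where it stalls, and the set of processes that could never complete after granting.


GRANT: granting preserves safety; a valid post-grant sequence is P3, P2, P7, P6, P4, P1, P5.
Key observation: even at the reduced pool (1, 1, 3), P3 fits immediately, so safety survives the grant.
Step-by-step check of the post-grant state:
  pool = (1, 1, 3)
  run P3 (needs (0, 1, 1), free (1, 1, 3)); after release of (1, 2, 0) the pool is (2, 3, 3)
  run P2 (needs (2, 3, 3), free (2, 3, 3)); after release of (0, 1, 3) the pool is (2, 4, 6)
  run P7 (needs (2, 3, 3), free (2, 4, 6)); after release of (0, 1, 0) the pool is (2, 5, 6)
  run P6 (needs (1, 5, 1), free (2, 5, 6)); after release of (3, 0, 0) the pool is (5, 5, 6)
  run P4 (needs (5, 2, 2), free (5, 5, 6)); after release of (1, 2, 2) the pool is (6, 7, 8)
  run P1 (needs (4, 0, 2), free (6, 7, 8)); after release of (3, 0, 0) the pool is (9, 7, 8)
  run P5 (needs (7, 2, 3), free (9, 7, 8)); after release of (2, 1, 0) the pool is (11, 8, 8)


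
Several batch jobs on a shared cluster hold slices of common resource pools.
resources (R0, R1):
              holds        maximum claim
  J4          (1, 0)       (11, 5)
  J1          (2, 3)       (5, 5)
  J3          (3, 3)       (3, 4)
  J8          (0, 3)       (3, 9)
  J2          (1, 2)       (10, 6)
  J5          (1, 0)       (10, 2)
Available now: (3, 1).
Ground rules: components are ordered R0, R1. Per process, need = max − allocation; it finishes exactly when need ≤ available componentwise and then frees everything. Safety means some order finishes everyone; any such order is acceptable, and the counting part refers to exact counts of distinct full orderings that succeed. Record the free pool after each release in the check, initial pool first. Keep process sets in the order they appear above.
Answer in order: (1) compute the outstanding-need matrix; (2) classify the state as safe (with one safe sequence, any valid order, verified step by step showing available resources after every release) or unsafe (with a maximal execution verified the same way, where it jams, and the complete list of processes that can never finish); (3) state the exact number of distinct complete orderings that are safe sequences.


(1) Need matrix, components ordered R0, R1:
  J4: (10, 5)
  J1: (3, 2)
  J3: (0, 1)
  J8: (3, 6)
  J2: (9, 4)
  J5: (9, 2)
(2) UNSAFE — no complete ordering exists.
Key observation: the wall is R0: completing J3, J1, J8 brings the pool only to (8, 10), and all the rest need more.
Going as far as possible: J3, J1, J8; after that, nothing fits. Verifying each step:
  pool = (3, 1)
  run J3 (needs (0, 1), free (3, 1)); after release of (3, 3) the pool is (6, 4)
  run J1 (needs (3, 2), free (6, 4)); after release of (2, 3) the pool is (8, 7)
  run J8 (needs (3, 6), free (8, 7)); after release of (0, 3) the pool is (8, 10)
  J4 still needs (10, 5) but only (8, 10) is free — short on R0
  J2 still needs (9, 4) but only (8, 10) is free — short on R0
  J5 still needs (9, 2) but only (8, 10) is free — short on R0
Permanently blocked: J4, J2 and J5.
(3) The exact count: 0 of the possible complete orderings are safe sequences.


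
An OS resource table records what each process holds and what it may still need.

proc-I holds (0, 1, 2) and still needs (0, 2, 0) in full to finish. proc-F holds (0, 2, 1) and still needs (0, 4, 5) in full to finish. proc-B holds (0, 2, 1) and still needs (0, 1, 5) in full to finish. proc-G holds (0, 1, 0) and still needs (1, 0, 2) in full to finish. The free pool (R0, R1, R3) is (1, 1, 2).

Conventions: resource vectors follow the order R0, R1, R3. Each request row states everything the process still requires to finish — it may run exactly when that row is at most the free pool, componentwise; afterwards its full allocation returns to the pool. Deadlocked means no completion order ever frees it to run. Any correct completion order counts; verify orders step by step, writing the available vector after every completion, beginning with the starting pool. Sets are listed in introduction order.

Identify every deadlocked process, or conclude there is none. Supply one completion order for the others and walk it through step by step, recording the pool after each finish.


Deadlocked: proc-F and proc-B.
Key observation: once proc-G, proc-I finish, the pool peaks at (1, 3, 4) — and every remaining process still needs more R3 than that.
A valid finishing order for the others: proc-G, proc-I. Check, step by step:
  pool = (1, 1, 2)
  run proc-G (needs (1, 0, 2), free (1, 1, 2)); after release of (0, 1, 0) the pool is (1, 2, 2)
  run proc-I (needs (0, 2, 0), free (1, 2, 2)); after release of (0, 1, 2) the pool is (1, 3, 4)
The stuck group stays short no matter what:
  blocked: proc-F wants (0, 4, 5), pool (1, 3, 4) — not enough R1 and R3
  blocked: proc-B wants (0, 1, 5), pool (1, 3, 4) — not enough R3


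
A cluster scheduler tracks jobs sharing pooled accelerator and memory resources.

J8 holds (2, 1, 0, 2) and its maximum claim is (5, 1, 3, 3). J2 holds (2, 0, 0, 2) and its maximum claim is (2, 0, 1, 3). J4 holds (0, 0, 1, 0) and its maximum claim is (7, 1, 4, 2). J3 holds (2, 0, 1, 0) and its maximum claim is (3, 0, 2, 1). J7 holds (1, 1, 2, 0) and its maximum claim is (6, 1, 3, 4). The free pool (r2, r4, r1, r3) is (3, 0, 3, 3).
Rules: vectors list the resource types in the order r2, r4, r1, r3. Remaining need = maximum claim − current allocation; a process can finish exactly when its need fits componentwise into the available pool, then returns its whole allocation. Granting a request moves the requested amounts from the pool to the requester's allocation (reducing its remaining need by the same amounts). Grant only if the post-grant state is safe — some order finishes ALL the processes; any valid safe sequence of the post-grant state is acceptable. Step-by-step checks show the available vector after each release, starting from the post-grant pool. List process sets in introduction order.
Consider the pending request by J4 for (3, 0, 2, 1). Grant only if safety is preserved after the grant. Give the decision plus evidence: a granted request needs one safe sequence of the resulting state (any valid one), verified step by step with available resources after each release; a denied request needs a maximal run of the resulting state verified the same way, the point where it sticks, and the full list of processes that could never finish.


DENY — the pretend-granted state is unsafe.
Key observation: after J2, J3 the pool peaks at (4, 0, 2, 4), and each blocked process is short somewhere: J8 on r1; J4 on r4; J7 on r2.
On the post-grant state, J2, J3 is a maximal run — nothing extends it. Walking it through:
  pool = (0, 0, 1, 2)
  J2: need (0, 0, 1, 1) fits (0, 0, 1, 2); releases (2, 0, 0, 2), pool now (2, 0, 1, 4)
  J3: need (1, 0, 1, 1) fits (2, 0, 1, 4); releases (2, 0, 1, 0), pool now (4, 0, 2, 4)
  J8 still needs (3, 0, 3, 1) but only (4, 0, 2, 4) is free — short on r1
  J4 still needs (4, 1, 1, 1) but only (4, 0, 2, 4) is free — short on r4
  J7 still needs (5, 0, 1, 4) but only (4, 0, 2, 4) is free — short on r2
Had the request been granted, J8, J4 and J7 could never finish.


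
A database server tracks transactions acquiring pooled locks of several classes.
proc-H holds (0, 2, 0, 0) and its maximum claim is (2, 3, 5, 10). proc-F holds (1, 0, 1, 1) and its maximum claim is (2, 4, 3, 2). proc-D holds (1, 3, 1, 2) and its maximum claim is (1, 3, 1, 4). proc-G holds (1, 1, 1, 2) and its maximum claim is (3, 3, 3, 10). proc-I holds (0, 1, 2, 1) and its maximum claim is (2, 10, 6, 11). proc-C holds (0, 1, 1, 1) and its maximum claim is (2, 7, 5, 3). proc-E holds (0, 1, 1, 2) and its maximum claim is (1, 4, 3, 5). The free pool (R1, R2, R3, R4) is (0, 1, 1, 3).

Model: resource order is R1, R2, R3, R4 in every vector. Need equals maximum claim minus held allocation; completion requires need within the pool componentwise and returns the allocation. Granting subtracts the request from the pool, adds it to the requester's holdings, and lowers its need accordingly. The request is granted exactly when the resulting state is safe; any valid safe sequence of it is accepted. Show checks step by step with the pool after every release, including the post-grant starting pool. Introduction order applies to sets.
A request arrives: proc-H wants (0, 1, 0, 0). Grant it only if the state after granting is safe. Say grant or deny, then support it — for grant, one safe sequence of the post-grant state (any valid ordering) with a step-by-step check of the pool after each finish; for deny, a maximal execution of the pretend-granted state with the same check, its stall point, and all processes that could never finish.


GRANT: granting preserves safety; a valid post-grant sequence is proc-D, proc-E, proc-F, proc-G, proc-H, proc-C, proc-I.
Key observation: even at the reduced pool (0, 0, 1, 3), proc-D fits immediately, so safety survives the grant.
Step-by-step check of the post-grant state:
  pool = (0, 0, 1, 3)
  proc-D needs (0, 0, 0, 2) <= (0, 0, 1, 3) -> finishes; pool += (1, 3, 1, 2) = (1, 3, 2, 5)
  proc-E needs (1, 3, 2, 3) <= (1, 3, 2, 5) -> finishes; pool += (0, 1, 1, 2) = (1, 4, 3, 7)
  proc-F needs (1, 4, 2, 1) <= (1, 4, 3, 7) -> finishes; pool += (1, 0, 1, 1) = (2, 4, 4, 8)
  proc-G needs (2, 2, 2, 8) <= (2, 4, 4, 8) -> finishes; pool += (1, 1, 1, 2) = (3, 5, 5, 10)
  proc-H needs (2, 0, 5, 10) <= (3, 5, 5, 10) -> finishes; pool += (0, 3, 0, 0) = (3, 8, 5, 10)
  proc-C needs (2, 6, 4, 2) <= (3, 8, 5, 10) -> finishes; pool += (0, 1, 1, 1) = (3, 9, 6, 11)
  proc-I needs (2, 9, 4, 10) <= (3, 9, 6, 11) -> finishes; pool += (0, 1, 2, 1) = (3, 10, 8, 12)


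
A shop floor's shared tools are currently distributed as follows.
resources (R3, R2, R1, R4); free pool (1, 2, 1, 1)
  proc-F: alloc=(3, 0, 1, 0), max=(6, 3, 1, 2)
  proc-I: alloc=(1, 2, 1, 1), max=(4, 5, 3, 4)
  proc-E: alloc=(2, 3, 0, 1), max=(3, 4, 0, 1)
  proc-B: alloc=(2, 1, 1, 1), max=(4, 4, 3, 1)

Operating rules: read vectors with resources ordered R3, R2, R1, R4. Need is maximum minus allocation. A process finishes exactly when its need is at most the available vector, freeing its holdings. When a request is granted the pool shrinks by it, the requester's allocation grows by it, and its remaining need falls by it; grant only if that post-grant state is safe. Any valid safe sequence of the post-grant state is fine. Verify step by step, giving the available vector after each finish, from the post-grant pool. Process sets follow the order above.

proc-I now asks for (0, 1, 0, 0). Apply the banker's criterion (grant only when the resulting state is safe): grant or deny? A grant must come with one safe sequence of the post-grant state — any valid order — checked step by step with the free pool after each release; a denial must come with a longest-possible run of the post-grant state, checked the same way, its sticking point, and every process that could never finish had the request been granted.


GRANT. The post-grant state is safe; one safe sequence: proc-E, proc-F, proc-B, proc-I.
Key observation: post-grant, (1, 1, 1, 1) remains, and an order beginning with proc-E completes everyone.
Verifying the post-grant state step by step:
  pool = (1, 1, 1, 1)
  proc-E: need (1, 1, 0, 0) fits (1, 1, 1, 1); releases (2, 3, 0, 1), pool now (3, 4, 1, 2)
  proc-F: need (3, 3, 0, 2) fits (3, 4, 1, 2); releases (3, 0, 1, 0), pool now (6, 4, 2, 2)
  proc-B: need (2, 3, 2, 0) fits (6, 4, 2, 2); releases (2, 1, 1, 1), pool now (8, 5, 3, 3)
  proc-I: need (3, 2, 2, 3) fits (8, 5, 3, 3); releases (1, 3, 1, 1), pool now (9, 8, 4, 4)


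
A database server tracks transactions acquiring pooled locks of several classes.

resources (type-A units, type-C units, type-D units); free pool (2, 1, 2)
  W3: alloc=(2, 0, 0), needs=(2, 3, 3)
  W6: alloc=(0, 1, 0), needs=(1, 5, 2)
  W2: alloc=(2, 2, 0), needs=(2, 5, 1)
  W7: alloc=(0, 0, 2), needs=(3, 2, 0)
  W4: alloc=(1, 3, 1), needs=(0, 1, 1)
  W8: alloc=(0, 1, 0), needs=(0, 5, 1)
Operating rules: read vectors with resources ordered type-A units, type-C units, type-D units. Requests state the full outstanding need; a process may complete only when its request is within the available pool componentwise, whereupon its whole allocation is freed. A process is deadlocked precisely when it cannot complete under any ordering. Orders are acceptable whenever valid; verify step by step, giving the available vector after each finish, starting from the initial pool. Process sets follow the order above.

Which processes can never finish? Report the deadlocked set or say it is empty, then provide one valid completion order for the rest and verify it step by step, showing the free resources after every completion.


Deadlocked: W6, W2 and W8.
Key observation: the wall is type-C units: completing W4, W3, W7 brings the pool only to (5, 4, 5), and all the rest need more.
One completion order for the rest: W4, W3, W7. Check, step by step:
  pool = (2, 1, 2)
  W4: need (0, 1, 1) fits (2, 1, 2); releases (1, 3, 1), pool now (3, 4, 3)
  W3: need (2, 3, 3) fits (3, 4, 3); releases (2, 0, 0), pool now (5, 4, 3)
  W7: need (3, 2, 0) fits (5, 4, 3); releases (0, 0, 2), pool now (5, 4, 5)
None of the blocked processes ever fits:
  blocked: W6 wants (1, 5, 2), pool (5, 4, 5) — not enough type-C units
  blocked: W2 wants (2, 5, 1), pool (5, 4, 5) — not enough type-C units
  blocked: W8 wants (0, 5, 1), pool (5, 4, 5) — not enough type-C units


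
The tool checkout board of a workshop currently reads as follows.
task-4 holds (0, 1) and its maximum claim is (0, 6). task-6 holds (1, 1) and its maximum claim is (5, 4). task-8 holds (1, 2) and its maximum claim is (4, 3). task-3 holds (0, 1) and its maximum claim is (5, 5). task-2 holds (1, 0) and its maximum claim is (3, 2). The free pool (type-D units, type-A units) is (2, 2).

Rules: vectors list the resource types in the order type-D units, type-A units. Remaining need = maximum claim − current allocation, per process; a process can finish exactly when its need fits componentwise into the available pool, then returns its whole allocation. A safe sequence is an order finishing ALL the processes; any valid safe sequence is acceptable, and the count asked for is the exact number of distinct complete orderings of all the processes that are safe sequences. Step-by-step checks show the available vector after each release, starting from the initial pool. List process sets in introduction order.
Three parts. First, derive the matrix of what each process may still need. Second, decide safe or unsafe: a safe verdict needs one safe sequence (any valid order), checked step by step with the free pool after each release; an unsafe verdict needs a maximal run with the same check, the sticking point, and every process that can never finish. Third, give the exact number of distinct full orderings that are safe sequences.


(1) Remaining need (order type-D units, type-A units):
  task-4: (0, 5)
  task-6: (4, 3)
  task-8: (3, 1)
  task-3: (5, 4)
  task-2: (2, 2)
(2) SAFE — a valid safe sequence is task-2, task-8, task-6, task-3, task-4.
Key observation: the order's first zero-slack moment is task-2 ((2, 2) needed, (2, 2) free — a requested resource with nothing to spare).
Check, step by step:
  pool = (2, 2)
  run task-2 (needs (2, 2), free (2, 2)); after release of (1, 0) the pool is (3, 2)
  run task-8 (needs (3, 1), free (3, 2)); after release of (1, 2) the pool is (4, 4)
  run task-6 (needs (4, 3), free (4, 4)); after release of (1, 1) the pool is (5, 5)
  run task-3 (needs (5, 4), free (5, 5)); after release of (0, 1) the pool is (5, 6)
  run task-4 (needs (0, 5), free (5, 6)); after release of (0, 1) the pool is (5, 7)
(3) The exact count: 2 of the possible complete orderings are safe sequences.


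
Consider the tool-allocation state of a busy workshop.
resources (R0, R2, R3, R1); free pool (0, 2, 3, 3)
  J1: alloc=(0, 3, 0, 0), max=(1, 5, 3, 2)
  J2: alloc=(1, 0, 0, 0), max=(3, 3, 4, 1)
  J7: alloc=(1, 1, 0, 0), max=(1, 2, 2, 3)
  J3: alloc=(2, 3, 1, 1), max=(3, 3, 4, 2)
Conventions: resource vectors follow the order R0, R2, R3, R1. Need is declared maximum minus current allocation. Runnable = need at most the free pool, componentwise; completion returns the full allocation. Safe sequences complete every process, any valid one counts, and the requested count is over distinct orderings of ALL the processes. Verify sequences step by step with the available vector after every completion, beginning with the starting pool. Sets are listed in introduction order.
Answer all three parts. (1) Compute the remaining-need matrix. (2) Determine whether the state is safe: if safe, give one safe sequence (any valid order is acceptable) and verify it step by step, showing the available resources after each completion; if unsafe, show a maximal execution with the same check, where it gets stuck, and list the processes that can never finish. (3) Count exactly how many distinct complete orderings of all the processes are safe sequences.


(1) Need matrix, components ordered R0, R2, R3, R1:
  J1: (1, 2, 3, 2)
  J2: (2, 3, 4, 1)
  J7: (0, 1, 2, 3)
  J3: (1, 0, 3, 1)
(2) The state is SAFE; one workable sequence: J7, J3, J1, J2.
Key observation: J7 marks the first exact bind of the order: its need (0, 1, 2, 3) fits the free (0, 2, 3, 3) with zero slack on a requested resource.
Step-by-step check:
  pool = (0, 2, 3, 3)
  J7 needs (0, 1, 2, 3) <= (0, 2, 3, 3) -> finishes; pool += (1, 1, 0, 0) = (1, 3, 3, 3)
  J3 needs (1, 0, 3, 1) <= (1, 3, 3, 3) -> finishes; pool += (2, 3, 1, 1) = (3, 6, 4, 4)
  J1 needs (1, 2, 3, 2) <= (3, 6, 4, 4) -> finishes; pool += (0, 3, 0, 0) = (3, 9, 4, 4)
  J2 needs (2, 3, 4, 1) <= (3, 9, 4, 4) -> finishes; pool += (1, 0, 0, 0) = (4, 9, 4, 4)
(3) Exactly 3 of the possible complete orderings are safe sequences.


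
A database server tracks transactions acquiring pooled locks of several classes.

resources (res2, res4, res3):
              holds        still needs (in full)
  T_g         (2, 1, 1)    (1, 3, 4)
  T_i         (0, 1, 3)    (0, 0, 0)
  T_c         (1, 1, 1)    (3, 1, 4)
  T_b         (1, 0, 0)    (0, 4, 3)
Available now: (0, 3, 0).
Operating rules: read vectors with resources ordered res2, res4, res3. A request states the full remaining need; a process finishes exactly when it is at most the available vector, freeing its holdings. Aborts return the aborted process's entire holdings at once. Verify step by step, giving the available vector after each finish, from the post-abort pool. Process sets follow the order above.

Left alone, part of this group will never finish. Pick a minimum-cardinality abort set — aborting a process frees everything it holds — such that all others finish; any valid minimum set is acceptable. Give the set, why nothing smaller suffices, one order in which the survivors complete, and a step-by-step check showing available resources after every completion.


Abort T_c.
Key observation: T_g could never have finished before the abort; with (1, 1, 1) returned by T_c, it fits at step 3.
Minimality: the empty abort set fails — the state is deadlocked as it stands.
The survivors complete as T_i, T_b, T_g. Check, step by step (starting from the post-abort pool):
  pool = (1, 4, 1)
  T_i needs (0, 0, 0) <= (1, 4, 1) -> finishes; pool += (0, 1, 3) = (1, 5, 4)
  T_b needs (0, 4, 3) <= (1, 5, 4) -> finishes; pool += (1, 0, 0) = (2, 5, 4)
  T_g needs (1, 3, 4) <= (2, 5, 4) -> finishes; pool += (2, 1, 1) = (4, 6, 5)


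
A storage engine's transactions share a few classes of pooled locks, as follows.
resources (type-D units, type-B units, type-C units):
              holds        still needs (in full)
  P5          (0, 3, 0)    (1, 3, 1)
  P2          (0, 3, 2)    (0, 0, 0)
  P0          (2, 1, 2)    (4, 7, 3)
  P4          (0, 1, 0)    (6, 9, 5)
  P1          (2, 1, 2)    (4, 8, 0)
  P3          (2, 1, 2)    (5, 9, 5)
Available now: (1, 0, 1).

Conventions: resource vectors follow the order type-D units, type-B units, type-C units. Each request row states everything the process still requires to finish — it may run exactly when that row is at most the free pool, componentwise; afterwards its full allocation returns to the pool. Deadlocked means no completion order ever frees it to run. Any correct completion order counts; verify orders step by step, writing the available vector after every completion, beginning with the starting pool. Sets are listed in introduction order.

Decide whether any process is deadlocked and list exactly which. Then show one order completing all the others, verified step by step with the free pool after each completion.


Deadlocked set: P0, P4, P1 and P3.
Key observation: even finishing P2, P5 leaves just (1, 6, 3) free — too little type-D units for any of the remaining processes.
One completion order for the rest: P2, P5. Verifying each step:
  pool = (1, 0, 1)
  P2 needs (0, 0, 0) <= (1, 0, 1) -> finishes; pool += (0, 3, 2) = (1, 3, 3)
  P5 needs (1, 3, 1) <= (1, 3, 3) -> finishes; pool += (0, 3, 0) = (1, 6, 3)
None of the blocked processes ever fits:
  blocked: P0 wants (4, 7, 3), pool (1, 6, 3) — not enough type-D units and type-B units
  blocked: P4 wants (6, 9, 5), pool (1, 6, 3) — not enough type-D units, type-B units and type-C units
  blocked: P1 wants (4, 8, 0), pool (1, 6, 3) — not enough type-D units and type-B units
  blocked: P3 wants (5, 9, 5), pool (1, 6, 3) — not enough type-D units, type-B units and type-C units


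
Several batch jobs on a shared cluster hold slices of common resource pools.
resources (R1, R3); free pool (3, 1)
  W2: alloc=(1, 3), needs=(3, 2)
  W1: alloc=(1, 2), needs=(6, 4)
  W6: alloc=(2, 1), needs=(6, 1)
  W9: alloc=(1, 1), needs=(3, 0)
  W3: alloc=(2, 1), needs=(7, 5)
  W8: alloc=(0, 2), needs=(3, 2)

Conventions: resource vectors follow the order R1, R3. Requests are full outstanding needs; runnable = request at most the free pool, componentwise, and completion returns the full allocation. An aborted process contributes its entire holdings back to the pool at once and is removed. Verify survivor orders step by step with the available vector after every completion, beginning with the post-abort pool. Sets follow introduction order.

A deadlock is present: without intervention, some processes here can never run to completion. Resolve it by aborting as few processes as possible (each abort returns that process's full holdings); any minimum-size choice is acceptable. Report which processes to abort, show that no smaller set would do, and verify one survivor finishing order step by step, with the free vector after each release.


Minimum abort set: W1.
Key observation: aborting W1 returns (1, 2), and W6 — hopeless before — runs at step 3 with the returned capacity in the pool.
Why nothing smaller works: aborting no one leaves the state deadlocked as given.
The survivors complete as W9, W2, W6, W8, W3. Check, step by step (starting from the post-abort pool):
  pool = (4, 3)
  W9: need (3, 0) fits (4, 3); releases (1, 1), pool now (5, 4)
  W2: need (3, 2) fits (5, 4); releases (1, 3), pool now (6, 7)
  W6: need (6, 1) fits (6, 7); releases (2, 1), pool now (8, 8)
  W8: need (3, 2) fits (8, 8); releases (0, 2), pool now (8, 10)
  W3: need (7, 5) fits (8, 10); releases (2, 1), pool now (10, 11)


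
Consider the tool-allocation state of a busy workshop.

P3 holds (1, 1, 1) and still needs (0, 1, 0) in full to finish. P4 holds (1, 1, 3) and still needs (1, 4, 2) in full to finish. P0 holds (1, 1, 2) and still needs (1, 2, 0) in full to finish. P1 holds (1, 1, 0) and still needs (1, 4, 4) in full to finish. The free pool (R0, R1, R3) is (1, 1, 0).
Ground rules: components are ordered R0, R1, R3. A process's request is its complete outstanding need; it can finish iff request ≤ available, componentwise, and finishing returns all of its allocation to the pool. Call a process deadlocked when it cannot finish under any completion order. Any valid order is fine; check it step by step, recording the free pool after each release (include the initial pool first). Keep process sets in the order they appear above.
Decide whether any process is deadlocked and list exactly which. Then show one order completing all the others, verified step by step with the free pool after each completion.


Deadlocked: P4 and P1.
Key observation: P3, P0 can finish, but then (3, 3, 3) is all there is, and the blocked group's R1 demands exceed it.
One completion order for the rest: P3, P0. Step-by-step check:
  pool = (1, 1, 0)
  run P3 (needs (0, 1, 0), free (1, 1, 0)); after release of (1, 1, 1) the pool is (2, 2, 1)
  run P0 (needs (1, 2, 0), free (2, 2, 1)); after release of (1, 1, 2) the pool is (3, 3, 3)
The blocked processes can never fit:
  blocked: P4 wants (1, 4, 2), pool (3, 3, 3) — not enough R1
  blocked: P1 wants (1, 4, 4), pool (3, 3, 3) — not enough R1 and R3


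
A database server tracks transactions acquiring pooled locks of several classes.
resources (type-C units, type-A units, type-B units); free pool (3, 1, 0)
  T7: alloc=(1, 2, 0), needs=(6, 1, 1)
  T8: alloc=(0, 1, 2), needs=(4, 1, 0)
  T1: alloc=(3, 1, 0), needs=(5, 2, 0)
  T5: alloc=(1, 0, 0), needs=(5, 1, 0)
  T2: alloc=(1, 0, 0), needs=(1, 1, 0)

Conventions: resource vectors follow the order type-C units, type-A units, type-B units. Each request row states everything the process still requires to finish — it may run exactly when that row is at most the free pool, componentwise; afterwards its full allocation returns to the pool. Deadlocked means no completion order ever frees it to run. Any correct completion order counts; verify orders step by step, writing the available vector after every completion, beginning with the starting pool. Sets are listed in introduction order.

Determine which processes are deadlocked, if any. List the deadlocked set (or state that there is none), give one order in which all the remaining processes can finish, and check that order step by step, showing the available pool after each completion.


Deadlocked set: T7, T1 and T5.
Key observation: type-C units is the bottleneck — with T2, T8 done the pool holds (4, 2, 2), short of every remaining need.
A valid finishing order for the others: T2, T8. Verifying each step:
  pool = (3, 1, 0)
  T2 needs (1, 1, 0) <= (3, 1, 0) -> finishes; pool += (1, 0, 0) = (4, 1, 0)
  T8 needs (4, 1, 0) <= (4, 1, 0) -> finishes; pool += (0, 1, 2) = (4, 2, 2)
The blocked processes can never fit:
  T7 cannot run: need (6, 1, 1) vs free (4, 2, 2) (insufficient type-C units)
  T1 cannot run: need (5, 2, 0) vs free (4, 2, 2) (insufficient type-C units)
  T5 cannot run: need (5, 1, 0) vs free (4, 2, 2) (insufficient type-C units)


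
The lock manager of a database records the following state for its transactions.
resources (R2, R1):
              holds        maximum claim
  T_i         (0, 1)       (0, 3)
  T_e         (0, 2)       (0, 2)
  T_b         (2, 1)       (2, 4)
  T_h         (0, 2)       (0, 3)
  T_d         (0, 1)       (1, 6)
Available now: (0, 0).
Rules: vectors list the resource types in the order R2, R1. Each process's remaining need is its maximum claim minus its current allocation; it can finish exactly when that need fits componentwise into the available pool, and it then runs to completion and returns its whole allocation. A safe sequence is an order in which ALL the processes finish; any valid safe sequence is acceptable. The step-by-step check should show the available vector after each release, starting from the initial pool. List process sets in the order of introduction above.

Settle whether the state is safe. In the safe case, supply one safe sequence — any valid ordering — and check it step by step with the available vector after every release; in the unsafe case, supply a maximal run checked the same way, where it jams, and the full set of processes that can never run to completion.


SAFE, for example via the order T_e, T_i, T_h, T_b, T_d.
Key observation: T_i is the earliest step where a requested resource binds exactly: need (0, 2), pool (0, 2) at its turn.
Walking it through:
  pool = (0, 0)
  T_e needs (0, 0) <= (0, 0) -> finishes; pool += (0, 2) = (0, 2)
  T_i needs (0, 2) <= (0, 2) -> finishes; pool += (0, 1) = (0, 3)
  T_h needs (0, 1) <= (0, 3) -> finishes; pool += (0, 2) = (0, 5)
  T_b needs (0, 3) <= (0, 5) -> finishes; pool += (2, 1) = (2, 6)
  T_d needs (1, 5) <= (2, 6) -> finishes; pool += (0, 1) = (2, 7)


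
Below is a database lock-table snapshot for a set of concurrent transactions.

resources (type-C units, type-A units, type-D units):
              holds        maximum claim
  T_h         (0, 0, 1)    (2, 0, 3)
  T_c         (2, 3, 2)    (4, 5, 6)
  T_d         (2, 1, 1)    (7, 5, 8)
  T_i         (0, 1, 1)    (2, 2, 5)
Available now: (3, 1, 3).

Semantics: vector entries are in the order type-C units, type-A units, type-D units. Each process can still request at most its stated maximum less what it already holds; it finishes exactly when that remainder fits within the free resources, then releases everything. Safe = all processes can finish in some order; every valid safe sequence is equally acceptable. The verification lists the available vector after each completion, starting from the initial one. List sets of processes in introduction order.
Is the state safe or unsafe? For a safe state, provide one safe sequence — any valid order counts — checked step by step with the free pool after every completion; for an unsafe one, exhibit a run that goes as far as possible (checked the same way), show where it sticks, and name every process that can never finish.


SAFE, for example via the order T_h, T_i, T_c, T_d.
Key observation: the first exact fit in this order is T_i — it needs (2, 1, 4) with (3, 1, 4) free, meeting a requested resource to the last unit.
Walking it through:
  pool = (3, 1, 3)
  T_h: need (2, 0, 2) fits (3, 1, 3); releases (0, 0, 1), pool now (3, 1, 4)
  T_i: need (2, 1, 4) fits (3, 1, 4); releases (0, 1, 1), pool now (3, 2, 5)
  T_c: need (2, 2, 4) fits (3, 2, 5); releases (2, 3, 2), pool now (5, 5, 7)
  T_d: need (5, 4, 7) fits (5, 5, 7); releases (2, 1, 1), pool now (7, 6, 8)


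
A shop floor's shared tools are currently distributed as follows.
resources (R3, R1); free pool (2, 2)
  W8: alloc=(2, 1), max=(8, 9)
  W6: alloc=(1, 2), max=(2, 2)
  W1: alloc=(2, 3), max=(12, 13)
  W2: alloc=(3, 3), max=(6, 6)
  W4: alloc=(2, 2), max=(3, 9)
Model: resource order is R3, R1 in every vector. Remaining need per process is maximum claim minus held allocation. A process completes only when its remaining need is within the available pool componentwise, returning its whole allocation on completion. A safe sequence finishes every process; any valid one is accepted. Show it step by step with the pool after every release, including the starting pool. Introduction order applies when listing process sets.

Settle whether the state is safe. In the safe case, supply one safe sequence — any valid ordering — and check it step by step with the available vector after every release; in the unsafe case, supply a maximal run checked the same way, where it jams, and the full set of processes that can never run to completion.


SAFE — a valid safe sequence is W6, W2, W4, W8, W1.
Key observation: the order's first zero-slack moment is W2 ((3, 3) needed, (3, 4) free — a requested resource with nothing to spare).
Check, step by step:
  pool = (2, 2)
  run W6 (needs (1, 0), free (2, 2)); after release of (1, 2) the pool is (3, 4)
  run W2 (needs (3, 3), free (3, 4)); after release of (3, 3) the pool is (6, 7)
  run W4 (needs (1, 7), free (6, 7)); after release of (2, 2) the pool is (8, 9)
  run W8 (needs (6, 8), free (8, 9)); after release of (2, 1) the pool is (10, 10)
  run W1 (needs (10, 10), free (10, 10)); after release of (2, 3) the pool is (12, 13)


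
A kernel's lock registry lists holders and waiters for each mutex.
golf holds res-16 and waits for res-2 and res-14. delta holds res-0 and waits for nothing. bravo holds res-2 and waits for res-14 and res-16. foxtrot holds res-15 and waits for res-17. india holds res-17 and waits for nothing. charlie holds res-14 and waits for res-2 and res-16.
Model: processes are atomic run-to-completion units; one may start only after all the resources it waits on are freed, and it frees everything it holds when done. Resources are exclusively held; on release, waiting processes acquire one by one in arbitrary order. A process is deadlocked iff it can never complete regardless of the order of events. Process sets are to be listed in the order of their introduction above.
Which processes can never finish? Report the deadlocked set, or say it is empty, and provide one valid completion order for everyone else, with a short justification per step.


Deadlocked: golf, bravo and charlie.
Key observation: the waits loop around golf -> bravo -> golf with no way out; charlie is caught in further circular waits.
One completion order for the rest: india, delta, foxtrot.
Check, step by step:
  run india (it waits on nothing); releases res-17
  run delta (it waits on nothing); releases res-0
  run foxtrot (all its waits — res-17 — are resolved); releases res-15


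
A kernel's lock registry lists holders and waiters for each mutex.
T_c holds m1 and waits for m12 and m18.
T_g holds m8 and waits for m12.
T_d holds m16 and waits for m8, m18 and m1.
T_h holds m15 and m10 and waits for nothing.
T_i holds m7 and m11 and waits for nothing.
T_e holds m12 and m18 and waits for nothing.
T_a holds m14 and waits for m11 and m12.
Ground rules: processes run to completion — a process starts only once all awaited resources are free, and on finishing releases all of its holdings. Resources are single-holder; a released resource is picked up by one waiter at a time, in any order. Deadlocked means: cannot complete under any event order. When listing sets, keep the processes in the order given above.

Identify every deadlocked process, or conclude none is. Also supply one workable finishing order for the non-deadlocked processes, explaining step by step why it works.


No process is deadlocked.
Key observation: all waits point, directly or indirectly, at processes that can finish, so nothing is permanently blocked.
The rest can finish in the order T_e, T_i, T_c, T_a, T_h, T_g, T_d.
Step-by-step check:
  T_e: no waits; runs immediately, freeing m12 and m18
  T_i: no waits; runs immediately, freeing m7 and m11
  T_c waits on m12 and m18 — all released -> runs and releases m1
  T_a waits on m11 and m12 — all released -> runs and releases m14
  T_h: no waits; runs immediately, freeing m15 and m10
  T_g waits on m12 — all released -> runs and releases m8
  T_d waits on m8, m18 and m1 — all released -> runs and releases m16


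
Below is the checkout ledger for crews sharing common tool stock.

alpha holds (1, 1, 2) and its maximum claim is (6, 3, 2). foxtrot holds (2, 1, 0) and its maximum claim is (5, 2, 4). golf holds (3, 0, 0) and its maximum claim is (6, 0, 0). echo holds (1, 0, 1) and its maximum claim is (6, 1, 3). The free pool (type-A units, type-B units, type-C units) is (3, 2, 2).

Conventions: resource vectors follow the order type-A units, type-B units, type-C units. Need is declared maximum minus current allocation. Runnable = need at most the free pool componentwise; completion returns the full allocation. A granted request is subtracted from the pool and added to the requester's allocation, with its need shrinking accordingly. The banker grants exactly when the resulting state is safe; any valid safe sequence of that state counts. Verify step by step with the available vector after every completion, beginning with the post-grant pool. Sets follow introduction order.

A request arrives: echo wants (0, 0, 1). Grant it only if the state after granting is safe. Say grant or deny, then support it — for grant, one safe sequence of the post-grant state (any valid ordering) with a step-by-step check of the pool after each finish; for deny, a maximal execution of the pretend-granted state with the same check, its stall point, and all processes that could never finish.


GRANT. The post-grant state is safe; one safe sequence: golf, echo, alpha, foxtrot.
Key observation: granting shrinks the pool to (3, 2, 1), yet golf still fits and the chain goes through.
Verifying the post-grant state step by step:
  pool = (3, 2, 1)
  golf: need (3, 0, 0) fits (3, 2, 1); releases (3, 0, 0), pool now (6, 2, 1)
  echo: need (5, 1, 1) fits (6, 2, 1); releases (1, 0, 2), pool now (7, 2, 3)
  alpha: need (5, 2, 0) fits (7, 2, 3); releases (1, 1, 2), pool now (8, 3, 5)
  foxtrot: need (3, 1, 4) fits (8, 3, 5); releases (2, 1, 0), pool now (10, 4, 5)


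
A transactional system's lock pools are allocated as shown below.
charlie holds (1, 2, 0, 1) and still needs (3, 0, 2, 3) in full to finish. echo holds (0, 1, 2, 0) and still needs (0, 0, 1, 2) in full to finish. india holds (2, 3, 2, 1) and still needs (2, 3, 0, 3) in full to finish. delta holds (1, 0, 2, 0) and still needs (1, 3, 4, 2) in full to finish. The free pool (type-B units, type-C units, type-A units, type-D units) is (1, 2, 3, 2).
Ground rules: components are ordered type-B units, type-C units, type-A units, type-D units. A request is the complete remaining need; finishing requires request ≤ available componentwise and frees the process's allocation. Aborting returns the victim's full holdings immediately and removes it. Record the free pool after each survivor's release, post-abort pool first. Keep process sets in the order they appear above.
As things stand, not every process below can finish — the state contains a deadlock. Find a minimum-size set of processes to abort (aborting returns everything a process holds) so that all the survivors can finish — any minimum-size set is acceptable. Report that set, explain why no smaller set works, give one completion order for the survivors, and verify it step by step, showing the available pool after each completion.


The answer: abort india.
Key observation: aborting india returns (2, 3, 2, 1), and charlie — hopeless before — runs at step 2 with the returned capacity in the pool.
Why nothing smaller works: aborting no one leaves the state deadlocked as given.
The survivors complete as echo, charlie, delta. Verifying each step (starting from the post-abort pool):
  pool = (3, 5, 5, 3)
  run echo (needs (0, 0, 1, 2), free (3, 5, 5, 3)); after release of (0, 1, 2, 0) the pool is (3, 6, 7, 3)
  run charlie (needs (3, 0, 2, 3), free (3, 6, 7, 3)); after release of (1, 2, 0, 1) the pool is (4, 8, 7, 4)
  run delta (needs (1, 3, 4, 2), free (4, 8, 7, 4)); after release of (1, 0, 2, 0) the pool is (5, 8, 9, 4)


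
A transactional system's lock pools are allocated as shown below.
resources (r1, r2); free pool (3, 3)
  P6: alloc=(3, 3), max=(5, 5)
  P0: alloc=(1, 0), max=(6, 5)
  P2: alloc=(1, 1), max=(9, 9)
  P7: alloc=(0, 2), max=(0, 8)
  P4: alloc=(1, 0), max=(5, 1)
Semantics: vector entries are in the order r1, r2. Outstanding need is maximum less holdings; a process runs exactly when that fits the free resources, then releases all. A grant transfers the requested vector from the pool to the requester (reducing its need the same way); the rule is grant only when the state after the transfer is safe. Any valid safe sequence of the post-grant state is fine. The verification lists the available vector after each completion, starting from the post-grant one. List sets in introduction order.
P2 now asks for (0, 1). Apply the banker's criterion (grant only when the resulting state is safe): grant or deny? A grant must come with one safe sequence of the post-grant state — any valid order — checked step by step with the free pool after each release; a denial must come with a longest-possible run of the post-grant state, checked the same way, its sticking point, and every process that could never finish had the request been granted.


DENY: after the grant no complete ordering would exist.
Key observation: r2 is the bottleneck — with P6, P4, P0 done the pool holds (8, 5), short of every remaining need.
After a pretend grant, a maximal execution: P6, P4, P0 — then nothing else fits. Check, step by step:
  pool = (3, 2)
  P6: need (2, 2) fits (3, 2); releases (3, 3), pool now (6, 5)
  P4: need (4, 1) fits (6, 5); releases (1, 0), pool now (7, 5)
  P0: need (5, 5) fits (7, 5); releases (1, 0), pool now (8, 5)
  blocked: P2 wants (8, 7), pool (8, 5) — not enough r2
  blocked: P7 wants (0, 6), pool (8, 5) — not enough r2
Post-grant, the permanently blocked set is P2 and P7.
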